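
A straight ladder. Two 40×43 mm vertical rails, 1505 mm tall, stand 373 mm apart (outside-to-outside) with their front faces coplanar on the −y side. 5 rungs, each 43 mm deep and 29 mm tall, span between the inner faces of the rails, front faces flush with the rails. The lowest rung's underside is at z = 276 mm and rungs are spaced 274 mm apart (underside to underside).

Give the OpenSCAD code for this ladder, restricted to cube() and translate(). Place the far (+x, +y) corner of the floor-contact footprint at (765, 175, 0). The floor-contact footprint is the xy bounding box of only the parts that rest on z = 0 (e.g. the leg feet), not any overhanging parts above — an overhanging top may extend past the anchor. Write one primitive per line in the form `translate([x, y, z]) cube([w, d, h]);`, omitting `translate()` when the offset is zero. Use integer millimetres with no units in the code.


translate([392, 132, 0]) cube([40, 43, 1505]);
translate([725, 132, 0]) cube([40, 43, 1505]);
translate([432, 132, 276]) cube([293, 43, 29]);
translate([432, 132, 550]) cube([293, 43, 29]);
translate([432, 132, 824]) cube([293, 43, 29]);
translate([432, 132, 1098]) cube([293, 43, 29]);
translate([432, 132, 1372]) cube([293, 43, 29]);


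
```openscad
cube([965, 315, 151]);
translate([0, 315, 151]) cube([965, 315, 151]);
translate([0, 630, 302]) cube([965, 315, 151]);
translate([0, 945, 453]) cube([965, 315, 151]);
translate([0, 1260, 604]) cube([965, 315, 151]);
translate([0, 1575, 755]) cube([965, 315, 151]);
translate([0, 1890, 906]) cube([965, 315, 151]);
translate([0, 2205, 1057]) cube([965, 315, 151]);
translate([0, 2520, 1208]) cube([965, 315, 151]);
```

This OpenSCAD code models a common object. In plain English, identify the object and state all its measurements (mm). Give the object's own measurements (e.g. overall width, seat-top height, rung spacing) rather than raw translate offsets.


A straight staircase of 9 solid steps. Each step is 965 mm wide (x), 315 mm deep (y, the going) and 151 mm tall (the rise). The first step rests on the floor; each subsequent step sits one going further in +y and one rise higher in +z, directly behind and above the previous step with no overlap.


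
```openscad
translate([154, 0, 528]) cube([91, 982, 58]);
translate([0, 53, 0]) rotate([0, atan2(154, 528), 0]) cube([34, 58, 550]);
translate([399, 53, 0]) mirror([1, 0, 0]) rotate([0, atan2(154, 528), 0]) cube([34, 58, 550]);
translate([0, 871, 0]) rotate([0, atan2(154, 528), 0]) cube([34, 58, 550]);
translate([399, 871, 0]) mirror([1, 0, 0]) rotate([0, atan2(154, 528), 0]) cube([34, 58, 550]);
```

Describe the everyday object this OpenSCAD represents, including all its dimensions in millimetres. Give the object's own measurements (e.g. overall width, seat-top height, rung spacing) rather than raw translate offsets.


A sawhorse. A 91×982×58 mm beam (x, y, z) sits on two A-frame leg pairs. Each pair is two raked legs of 34×58 mm section (58 mm along y) splaying symmetrically in x. Each leg rises 528 mm vertically over 154 mm of horizontal reach and is 550 mm long along its own axis. Every leg's outer bottom edge rests on the floor and its outer top edge meets a bottom edge of the beam — the left legs (tilting toward +x) meet the beam's −x bottom edge, the right legs (their mirror images, tilting toward −x) meet its +x bottom edge — so the leg tops tuck under the beam, the beam's underside is 528 mm above the floor, and the feet are 399 mm apart outside-to-outside with the beam centred between them. The two leg pairs are set in 53 mm from either end of the beam.


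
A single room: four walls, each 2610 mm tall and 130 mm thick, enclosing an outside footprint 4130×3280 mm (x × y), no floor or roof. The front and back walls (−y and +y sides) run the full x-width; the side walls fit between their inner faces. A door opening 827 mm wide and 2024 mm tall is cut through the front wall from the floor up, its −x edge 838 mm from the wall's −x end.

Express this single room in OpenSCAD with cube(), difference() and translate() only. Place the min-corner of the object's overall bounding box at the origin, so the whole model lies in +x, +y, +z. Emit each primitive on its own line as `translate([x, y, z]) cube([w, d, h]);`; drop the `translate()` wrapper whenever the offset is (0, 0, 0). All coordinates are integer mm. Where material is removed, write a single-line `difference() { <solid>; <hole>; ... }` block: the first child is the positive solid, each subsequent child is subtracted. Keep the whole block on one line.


difference() { cube([4130, 130, 2610]); translate([838, 0, 0]) cube([827, 130, 2024]); }
translate([0, 3150, 0]) cube([4130, 130, 2610]);
translate([0, 130, 0]) cube([130, 3020, 2610]);
translate([4000, 130, 0]) cube([130, 3020, 2610]);


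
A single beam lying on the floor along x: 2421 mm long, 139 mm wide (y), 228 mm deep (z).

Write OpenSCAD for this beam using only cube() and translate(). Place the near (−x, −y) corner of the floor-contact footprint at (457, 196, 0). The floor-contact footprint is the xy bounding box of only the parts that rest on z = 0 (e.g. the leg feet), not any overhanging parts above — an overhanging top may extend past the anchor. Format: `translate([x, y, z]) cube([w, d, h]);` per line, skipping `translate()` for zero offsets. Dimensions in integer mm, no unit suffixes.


translate([457, 196, 0]) cube([2421, 139, 228]);


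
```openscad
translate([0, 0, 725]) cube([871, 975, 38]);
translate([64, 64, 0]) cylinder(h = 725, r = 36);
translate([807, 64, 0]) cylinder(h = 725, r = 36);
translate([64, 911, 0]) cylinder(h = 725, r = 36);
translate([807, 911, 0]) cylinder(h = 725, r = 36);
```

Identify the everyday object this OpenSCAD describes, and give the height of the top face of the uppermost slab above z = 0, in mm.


A table. The table height is 763 mm.

A 871×975×38 slab sits at z = 725 on four Ø72 mm round legs — a table. The top surface is at 725 + 38 = 763 mm.


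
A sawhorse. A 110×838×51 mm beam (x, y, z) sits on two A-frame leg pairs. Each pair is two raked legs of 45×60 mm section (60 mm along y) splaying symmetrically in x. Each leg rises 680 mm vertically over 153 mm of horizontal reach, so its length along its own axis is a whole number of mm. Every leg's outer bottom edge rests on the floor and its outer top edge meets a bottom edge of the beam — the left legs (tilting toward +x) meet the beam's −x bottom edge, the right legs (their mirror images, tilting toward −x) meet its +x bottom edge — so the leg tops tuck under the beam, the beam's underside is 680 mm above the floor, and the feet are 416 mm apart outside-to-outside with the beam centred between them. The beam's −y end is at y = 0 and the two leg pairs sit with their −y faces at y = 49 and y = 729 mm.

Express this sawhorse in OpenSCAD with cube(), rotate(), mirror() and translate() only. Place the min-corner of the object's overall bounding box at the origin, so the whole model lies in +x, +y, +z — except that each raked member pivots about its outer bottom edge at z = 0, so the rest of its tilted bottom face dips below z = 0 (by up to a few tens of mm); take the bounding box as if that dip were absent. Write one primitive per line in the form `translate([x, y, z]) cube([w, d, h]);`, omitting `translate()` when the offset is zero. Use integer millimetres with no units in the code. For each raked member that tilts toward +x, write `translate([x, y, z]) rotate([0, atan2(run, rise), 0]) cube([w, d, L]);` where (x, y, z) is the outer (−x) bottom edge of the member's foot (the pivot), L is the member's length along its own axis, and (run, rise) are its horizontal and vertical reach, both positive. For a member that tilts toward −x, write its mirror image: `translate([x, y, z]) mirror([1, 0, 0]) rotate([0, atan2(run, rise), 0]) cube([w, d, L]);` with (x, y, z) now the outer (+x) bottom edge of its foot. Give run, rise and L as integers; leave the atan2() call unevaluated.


// leg length = √(153² + 680²) = 697
// right-leg outer foot x = 2·153 + 110 = 416
// beam min-corner = (153, 0, 680)
translate([153, 0, 680]) cube([110, 838, 51]);
translate([0, 49, 0]) rotate([0, atan2(153, 680), 0]) cube([45, 60, 697]);
translate([416, 49, 0]) mirror([1, 0, 0]) rotate([0, atan2(153, 680), 0]) cube([45, 60, 697]);
translate([0, 729, 0]) rotate([0, atan2(153, 680), 0]) cube([45, 60, 697]);
translate([416, 729, 0]) mirror([1, 0, 0]) rotate([0, atan2(153, 680), 0]) cube([45, 60, 697]);


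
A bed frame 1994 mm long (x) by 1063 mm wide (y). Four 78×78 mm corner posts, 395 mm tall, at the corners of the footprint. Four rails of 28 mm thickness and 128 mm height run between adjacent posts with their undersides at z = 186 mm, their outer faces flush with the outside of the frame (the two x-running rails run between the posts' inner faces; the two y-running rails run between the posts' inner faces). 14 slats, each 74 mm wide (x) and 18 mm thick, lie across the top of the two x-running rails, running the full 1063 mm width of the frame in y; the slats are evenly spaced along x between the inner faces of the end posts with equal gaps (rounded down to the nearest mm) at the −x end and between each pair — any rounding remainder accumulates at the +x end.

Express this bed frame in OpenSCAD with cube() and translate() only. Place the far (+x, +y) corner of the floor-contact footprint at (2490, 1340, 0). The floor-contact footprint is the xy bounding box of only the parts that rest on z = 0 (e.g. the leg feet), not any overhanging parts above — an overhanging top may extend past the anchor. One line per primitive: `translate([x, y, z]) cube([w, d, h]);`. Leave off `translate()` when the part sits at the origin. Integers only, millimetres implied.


// slat z = rail_z + rail_h = 186 + 128 = 314
// slat gap = ⌊(1838 − 14·74) / 15⌋ = 53
translate([496, 277, 0]) cube([78, 78, 395]);
translate([496, 1262, 0]) cube([78, 78, 395]);
translate([2412, 277, 0]) cube([78, 78, 395]);
translate([2412, 1262, 0]) cube([78, 78, 395]);
translate([574, 277, 186]) cube([1838, 28, 128]);
translate([574, 1312, 186]) cube([1838, 28, 128]);
translate([496, 355, 186]) cube([28, 907, 128]);
translate([2462, 355, 186]) cube([28, 907, 128]);
translate([627, 277, 314]) cube([74, 1063, 18]);
translate([754, 277, 314]) cube([74, 1063, 18]);
translate([881, 277, 314]) cube([74, 1063, 18]);
translate([1008, 277, 314]) cube([74, 1063, 18]);
translate([1135, 277, 314]) cube([74, 1063, 18]);
translate([1262, 277, 314]) cube([74, 1063, 18]);
translate([1389, 277, 314]) cube([74, 1063, 18]);
translate([1516, 277, 314]) cube([74, 1063, 18]);
translate([1643, 277, 314]) cube([74, 1063, 18]);
translate([1770, 277, 314]) cube([74, 1063, 18]);
translate([1897, 277, 314]) cube([74, 1063, 18]);
translate([2024, 277, 314]) cube([74, 1063, 18]);
translate([2151, 277, 314]) cube([74, 1063, 18]);
translate([2278, 277, 314]) cube([74, 1063, 18]);


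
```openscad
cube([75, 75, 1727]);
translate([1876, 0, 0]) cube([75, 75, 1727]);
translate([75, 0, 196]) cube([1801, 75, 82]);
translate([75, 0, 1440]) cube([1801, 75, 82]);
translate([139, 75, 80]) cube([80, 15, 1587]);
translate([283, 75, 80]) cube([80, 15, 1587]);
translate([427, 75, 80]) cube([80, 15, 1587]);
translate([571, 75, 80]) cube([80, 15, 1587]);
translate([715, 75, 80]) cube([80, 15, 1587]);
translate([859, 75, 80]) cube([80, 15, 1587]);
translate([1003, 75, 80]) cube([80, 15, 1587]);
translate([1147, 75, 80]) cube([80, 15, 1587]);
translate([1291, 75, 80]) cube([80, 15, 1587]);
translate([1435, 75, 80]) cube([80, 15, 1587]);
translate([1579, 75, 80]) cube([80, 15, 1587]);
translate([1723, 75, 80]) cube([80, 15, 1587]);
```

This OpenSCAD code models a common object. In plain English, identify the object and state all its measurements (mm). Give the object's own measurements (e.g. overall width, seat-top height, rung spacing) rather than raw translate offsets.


A fence section. Two 75×75 mm posts, 1727 mm tall, stand on the floor with a clear span of 1801 mm between their inner faces. Two horizontal rails of 75×82 mm section span the gap between the posts with their undersides at z = 196 mm and z = 1440 mm, flush with the posts' −y face. 12 pickets, each 80 mm wide, 15 mm thick and 1587 mm tall, are fixed to the +y face of the rails with their bottoms at z = 80 mm, spaced across the span with a 64 mm gap after the −x post and between neighbouring pickets, with 73 mm left before the +x post.


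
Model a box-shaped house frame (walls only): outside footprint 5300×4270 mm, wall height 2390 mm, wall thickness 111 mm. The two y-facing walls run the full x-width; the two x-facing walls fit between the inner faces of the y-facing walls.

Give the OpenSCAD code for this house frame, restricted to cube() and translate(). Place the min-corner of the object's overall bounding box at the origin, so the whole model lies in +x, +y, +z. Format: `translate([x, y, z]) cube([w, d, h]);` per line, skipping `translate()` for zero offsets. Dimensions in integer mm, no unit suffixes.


cube([5300, 111, 2390]);
translate([0, 4159, 0]) cube([5300, 111, 2390]);
translate([0, 111, 0]) cube([111, 4048, 2390]);
translate([5189, 111, 0]) cube([111, 4048, 2390]);


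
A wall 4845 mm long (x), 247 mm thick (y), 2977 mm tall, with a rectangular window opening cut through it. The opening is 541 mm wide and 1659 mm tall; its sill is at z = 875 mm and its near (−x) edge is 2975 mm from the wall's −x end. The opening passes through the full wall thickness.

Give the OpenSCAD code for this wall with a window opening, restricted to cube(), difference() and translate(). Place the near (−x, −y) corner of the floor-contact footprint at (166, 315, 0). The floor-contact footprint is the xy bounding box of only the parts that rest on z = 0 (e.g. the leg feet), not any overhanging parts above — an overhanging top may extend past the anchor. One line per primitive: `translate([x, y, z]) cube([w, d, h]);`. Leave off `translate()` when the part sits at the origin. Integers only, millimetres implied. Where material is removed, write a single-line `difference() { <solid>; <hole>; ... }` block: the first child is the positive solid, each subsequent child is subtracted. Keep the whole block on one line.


difference() { translate([166, 315, 0]) cube([4845, 247, 2977]); translate([3141, 315, 875]) cube([541, 247, 1659]); }


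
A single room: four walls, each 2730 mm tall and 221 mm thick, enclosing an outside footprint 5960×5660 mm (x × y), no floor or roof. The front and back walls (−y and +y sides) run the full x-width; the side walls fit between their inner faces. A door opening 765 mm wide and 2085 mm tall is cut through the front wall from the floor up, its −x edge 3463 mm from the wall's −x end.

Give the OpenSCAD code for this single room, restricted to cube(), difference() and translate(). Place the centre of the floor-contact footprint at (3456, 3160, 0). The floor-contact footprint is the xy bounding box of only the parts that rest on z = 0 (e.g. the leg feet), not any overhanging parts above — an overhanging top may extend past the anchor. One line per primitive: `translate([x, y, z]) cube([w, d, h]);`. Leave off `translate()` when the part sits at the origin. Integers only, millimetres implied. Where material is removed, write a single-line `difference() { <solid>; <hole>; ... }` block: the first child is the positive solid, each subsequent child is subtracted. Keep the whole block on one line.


difference() { translate([476, 330, 0]) cube([5960, 221, 2730]); translate([3939, 330, 0]) cube([765, 221, 2085]); }
translate([476, 5769, 0]) cube([5960, 221, 2730]);
translate([476, 551, 0]) cube([221, 5218, 2730]);
translate([6215, 551, 0]) cube([221, 5218, 2730]);


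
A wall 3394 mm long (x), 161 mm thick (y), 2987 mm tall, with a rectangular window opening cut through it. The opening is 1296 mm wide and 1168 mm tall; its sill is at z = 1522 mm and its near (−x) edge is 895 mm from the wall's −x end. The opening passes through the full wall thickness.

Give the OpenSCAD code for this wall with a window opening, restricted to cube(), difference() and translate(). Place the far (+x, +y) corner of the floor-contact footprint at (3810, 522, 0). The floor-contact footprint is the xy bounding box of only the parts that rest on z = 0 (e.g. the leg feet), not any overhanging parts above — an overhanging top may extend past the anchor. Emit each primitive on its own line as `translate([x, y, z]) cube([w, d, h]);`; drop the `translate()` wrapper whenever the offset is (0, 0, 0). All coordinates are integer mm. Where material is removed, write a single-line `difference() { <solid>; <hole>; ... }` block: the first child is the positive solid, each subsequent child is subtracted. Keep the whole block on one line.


difference() { translate([416, 361, 0]) cube([3394, 161, 2987]); translate([1311, 361, 1522]) cube([1296, 161, 1168]); }


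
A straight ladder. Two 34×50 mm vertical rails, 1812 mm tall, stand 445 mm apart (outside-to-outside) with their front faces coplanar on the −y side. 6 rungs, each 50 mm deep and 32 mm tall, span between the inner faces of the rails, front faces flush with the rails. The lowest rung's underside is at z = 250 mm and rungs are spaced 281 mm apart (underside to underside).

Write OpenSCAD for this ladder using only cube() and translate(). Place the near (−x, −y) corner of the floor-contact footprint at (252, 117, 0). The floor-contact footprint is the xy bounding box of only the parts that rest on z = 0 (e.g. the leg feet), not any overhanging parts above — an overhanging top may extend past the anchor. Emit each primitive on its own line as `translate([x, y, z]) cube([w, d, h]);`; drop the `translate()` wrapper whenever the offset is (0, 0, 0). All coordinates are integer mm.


translate([252, 117, 0]) cube([34, 50, 1812]);
translate([663, 117, 0]) cube([34, 50, 1812]);
translate([286, 117, 250]) cube([377, 50, 32]);
translate([286, 117, 531]) cube([377, 50, 32]);
translate([286, 117, 812]) cube([377, 50, 32]);
translate([286, 117, 1093]) cube([377, 50, 32]);
translate([286, 117, 1374]) cube([377, 50, 32]);
translate([286, 117, 1655]) cube([377, 50, 32]);


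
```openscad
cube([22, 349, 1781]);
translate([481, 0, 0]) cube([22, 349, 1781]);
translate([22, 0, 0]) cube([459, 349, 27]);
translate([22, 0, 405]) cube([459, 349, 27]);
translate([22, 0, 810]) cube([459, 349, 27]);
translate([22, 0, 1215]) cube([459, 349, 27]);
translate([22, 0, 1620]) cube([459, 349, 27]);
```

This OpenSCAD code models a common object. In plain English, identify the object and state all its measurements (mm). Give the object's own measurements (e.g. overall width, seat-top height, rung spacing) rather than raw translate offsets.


An open bookshelf. Two side panels, each 22 mm thick, 349 mm deep and 1781 mm tall, stand 503 mm apart (outside-to-outside). Between them sit 5 shelves, each 27 mm thick and 349 mm deep, spanning the full gap between the sides. The bottom shelf rests on the floor (its underside at z = 0) and the clear gap between one shelf's top and the next shelf's underside is 378 mm.


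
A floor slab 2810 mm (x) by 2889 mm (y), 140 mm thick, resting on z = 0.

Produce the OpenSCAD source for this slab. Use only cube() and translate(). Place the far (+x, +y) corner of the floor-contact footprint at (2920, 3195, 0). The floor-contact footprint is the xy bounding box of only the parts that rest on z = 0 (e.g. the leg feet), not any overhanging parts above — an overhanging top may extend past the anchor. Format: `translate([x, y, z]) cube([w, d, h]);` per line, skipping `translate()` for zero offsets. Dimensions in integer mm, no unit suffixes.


translate([110, 306, 0]) cube([2810, 2889, 140]);


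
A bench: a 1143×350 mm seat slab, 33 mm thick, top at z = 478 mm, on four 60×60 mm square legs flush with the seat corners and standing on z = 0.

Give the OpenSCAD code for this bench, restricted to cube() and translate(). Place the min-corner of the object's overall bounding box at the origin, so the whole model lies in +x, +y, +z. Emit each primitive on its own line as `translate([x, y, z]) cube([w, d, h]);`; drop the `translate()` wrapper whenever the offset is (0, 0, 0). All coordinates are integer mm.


translate([0, 0, 445]) cube([1143, 350, 33]);
cube([60, 60, 445]);
translate([0, 290, 0]) cube([60, 60, 445]);
translate([1083, 0, 0]) cube([60, 60, 445]);
translate([1083, 290, 0]) cube([60, 60, 445]);


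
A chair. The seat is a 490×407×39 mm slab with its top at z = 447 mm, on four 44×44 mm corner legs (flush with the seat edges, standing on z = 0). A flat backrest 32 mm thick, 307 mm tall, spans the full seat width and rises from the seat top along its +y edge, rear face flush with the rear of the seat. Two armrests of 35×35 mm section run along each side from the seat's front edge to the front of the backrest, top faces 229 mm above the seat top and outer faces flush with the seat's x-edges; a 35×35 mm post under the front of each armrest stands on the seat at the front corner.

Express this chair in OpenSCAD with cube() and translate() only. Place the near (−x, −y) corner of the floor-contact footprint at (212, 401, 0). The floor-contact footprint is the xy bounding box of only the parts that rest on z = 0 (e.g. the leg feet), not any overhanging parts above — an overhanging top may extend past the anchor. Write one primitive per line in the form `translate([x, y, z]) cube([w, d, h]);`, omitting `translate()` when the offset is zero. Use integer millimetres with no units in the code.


translate([212, 401, 408]) cube([490, 407, 39]);
translate([212, 401, 0]) cube([44, 44, 408]);
translate([658, 401, 0]) cube([44, 44, 408]);
translate([212, 764, 0]) cube([44, 44, 408]);
translate([658, 764, 0]) cube([44, 44, 408]);
translate([212, 776, 447]) cube([490, 32, 307]);
translate([212, 401, 641]) cube([35, 375, 35]);
translate([667, 401, 641]) cube([35, 375, 35]);
translate([212, 401, 447]) cube([35, 35, 194]);
translate([667, 401, 447]) cube([35, 35, 194]);


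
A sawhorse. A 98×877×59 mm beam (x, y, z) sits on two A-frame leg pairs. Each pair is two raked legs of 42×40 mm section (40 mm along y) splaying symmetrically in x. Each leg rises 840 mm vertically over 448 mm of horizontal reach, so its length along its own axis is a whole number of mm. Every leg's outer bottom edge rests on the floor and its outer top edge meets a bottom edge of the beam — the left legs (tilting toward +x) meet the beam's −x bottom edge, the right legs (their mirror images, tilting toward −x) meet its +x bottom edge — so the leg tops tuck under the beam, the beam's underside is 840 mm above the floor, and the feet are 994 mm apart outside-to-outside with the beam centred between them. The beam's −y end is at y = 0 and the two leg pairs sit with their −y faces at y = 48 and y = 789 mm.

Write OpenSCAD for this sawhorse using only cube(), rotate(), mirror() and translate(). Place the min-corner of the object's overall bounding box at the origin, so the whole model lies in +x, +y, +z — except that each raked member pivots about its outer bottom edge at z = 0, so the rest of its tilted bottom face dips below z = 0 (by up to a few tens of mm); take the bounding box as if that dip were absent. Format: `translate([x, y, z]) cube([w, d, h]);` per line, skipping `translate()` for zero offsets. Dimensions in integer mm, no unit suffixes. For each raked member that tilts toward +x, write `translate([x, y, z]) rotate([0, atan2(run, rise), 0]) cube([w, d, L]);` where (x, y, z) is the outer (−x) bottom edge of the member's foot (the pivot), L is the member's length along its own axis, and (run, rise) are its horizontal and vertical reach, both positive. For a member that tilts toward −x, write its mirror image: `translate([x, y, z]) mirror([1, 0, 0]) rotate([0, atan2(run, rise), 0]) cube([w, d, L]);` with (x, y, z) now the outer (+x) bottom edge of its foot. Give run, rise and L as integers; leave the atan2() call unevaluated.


// leg length = √(448² + 840²) = 952
// right-leg outer foot x = 2·448 + 98 = 994
// beam min-corner = (448, 0, 840)
translate([448, 0, 840]) cube([98, 877, 59]);
translate([0, 48, 0]) rotate([0, atan2(448, 840), 0]) cube([42, 40, 952]);
translate([994, 48, 0]) mirror([1, 0, 0]) rotate([0, atan2(448, 840), 0]) cube([42, 40, 952]);
translate([0, 789, 0]) rotate([0, atan2(448, 840), 0]) cube([42, 40, 952]);
translate([994, 789, 0]) mirror([1, 0, 0]) rotate([0, atan2(448, 840), 0]) cube([42, 40, 952]);


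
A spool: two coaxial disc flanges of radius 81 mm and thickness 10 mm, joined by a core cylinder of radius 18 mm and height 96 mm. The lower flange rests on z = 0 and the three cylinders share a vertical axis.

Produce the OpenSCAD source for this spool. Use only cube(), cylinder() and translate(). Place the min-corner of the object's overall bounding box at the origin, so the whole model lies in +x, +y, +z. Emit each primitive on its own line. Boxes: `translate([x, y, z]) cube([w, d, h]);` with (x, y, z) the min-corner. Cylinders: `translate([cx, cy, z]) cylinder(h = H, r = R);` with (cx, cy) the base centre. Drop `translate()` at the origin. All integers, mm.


translate([81, 81, 0]) cylinder(h = 10, r = 81);
translate([81, 81, 10]) cylinder(h = 96, r = 18);
translate([81, 81, 106]) cylinder(h = 10, r = 81);


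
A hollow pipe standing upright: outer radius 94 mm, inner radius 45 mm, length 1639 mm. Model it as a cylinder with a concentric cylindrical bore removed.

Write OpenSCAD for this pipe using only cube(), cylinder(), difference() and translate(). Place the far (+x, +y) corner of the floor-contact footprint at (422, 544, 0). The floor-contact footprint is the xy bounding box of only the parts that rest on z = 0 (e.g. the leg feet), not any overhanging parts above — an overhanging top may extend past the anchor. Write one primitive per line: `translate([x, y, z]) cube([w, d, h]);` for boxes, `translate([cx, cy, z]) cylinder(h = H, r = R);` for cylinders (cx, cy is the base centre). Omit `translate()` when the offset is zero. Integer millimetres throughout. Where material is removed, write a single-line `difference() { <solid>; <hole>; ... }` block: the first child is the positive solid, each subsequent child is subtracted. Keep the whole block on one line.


difference() { translate([328, 450, 0]) cylinder(h = 1639, r = 94); translate([328, 450, 0]) cylinder(h = 1639, r = 45); }


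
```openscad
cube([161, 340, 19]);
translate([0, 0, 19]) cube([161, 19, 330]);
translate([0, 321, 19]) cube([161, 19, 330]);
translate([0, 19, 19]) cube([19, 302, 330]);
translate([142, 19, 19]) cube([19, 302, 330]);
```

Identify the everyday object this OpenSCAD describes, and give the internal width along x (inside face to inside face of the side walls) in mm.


An open box. The internal width is 123 mm.

A 161×340 base slab with four walls standing on it — an open box. The base is 161 mm wide and the walls are 19 mm thick, so the internal width is 161 − 2 × 19 = 123 mm.


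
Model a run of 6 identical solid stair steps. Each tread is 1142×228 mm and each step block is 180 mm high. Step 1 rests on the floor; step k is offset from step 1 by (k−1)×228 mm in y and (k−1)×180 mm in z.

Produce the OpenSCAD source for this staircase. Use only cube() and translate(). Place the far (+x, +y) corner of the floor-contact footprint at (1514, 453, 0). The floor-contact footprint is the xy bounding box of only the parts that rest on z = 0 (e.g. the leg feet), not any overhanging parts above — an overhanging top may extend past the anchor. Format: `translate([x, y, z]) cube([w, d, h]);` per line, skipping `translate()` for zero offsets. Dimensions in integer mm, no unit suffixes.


translate([372, 225, 0]) cube([1142, 228, 180]);
translate([372, 453, 180]) cube([1142, 228, 180]);
translate([372, 681, 360]) cube([1142, 228, 180]);
translate([372, 909, 540]) cube([1142, 228, 180]);
translate([372, 1137, 720]) cube([1142, 228, 180]);
translate([372, 1365, 900]) cube([1142, 228, 180]);


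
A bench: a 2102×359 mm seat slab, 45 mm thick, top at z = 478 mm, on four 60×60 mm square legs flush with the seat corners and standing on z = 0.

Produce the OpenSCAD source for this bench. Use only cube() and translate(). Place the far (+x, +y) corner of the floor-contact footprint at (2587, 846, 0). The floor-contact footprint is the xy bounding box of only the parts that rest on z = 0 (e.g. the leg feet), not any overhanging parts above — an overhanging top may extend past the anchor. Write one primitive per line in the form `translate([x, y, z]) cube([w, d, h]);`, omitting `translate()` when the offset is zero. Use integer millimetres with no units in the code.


// leg_h = 478 − 45 = 433
translate([485, 487, 433]) cube([2102, 359, 45]);
translate([485, 487, 0]) cube([60, 60, 433]);
translate([485, 786, 0]) cube([60, 60, 433]);
translate([2527, 487, 0]) cube([60, 60, 433]);
translate([2527, 786, 0]) cube([60, 60, 433]);


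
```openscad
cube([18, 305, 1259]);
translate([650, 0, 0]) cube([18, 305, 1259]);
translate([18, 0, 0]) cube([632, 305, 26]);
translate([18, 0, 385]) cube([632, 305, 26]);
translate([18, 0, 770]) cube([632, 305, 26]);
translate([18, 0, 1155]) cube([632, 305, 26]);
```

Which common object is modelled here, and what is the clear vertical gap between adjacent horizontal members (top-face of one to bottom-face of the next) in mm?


A bookshelf. The clear shelf gap is 359 mm.

Two tall side panels with 4 horizontal boards between them — a bookshelf. The first two shelf undersides are at z = 0 and z = 385; with shelf thickness 26, the clear gap is 385 − 0 − 26 = 359 mm.


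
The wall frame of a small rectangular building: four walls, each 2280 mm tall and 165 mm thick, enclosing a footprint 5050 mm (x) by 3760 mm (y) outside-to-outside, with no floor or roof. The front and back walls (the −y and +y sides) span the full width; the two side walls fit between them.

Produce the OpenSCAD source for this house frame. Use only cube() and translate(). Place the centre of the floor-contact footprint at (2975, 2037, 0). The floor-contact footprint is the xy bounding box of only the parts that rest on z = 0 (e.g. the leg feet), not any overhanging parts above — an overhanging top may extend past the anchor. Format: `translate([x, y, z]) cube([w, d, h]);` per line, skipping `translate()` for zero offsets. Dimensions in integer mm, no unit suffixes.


translate([450, 157, 0]) cube([5050, 165, 2280]);
translate([450, 3752, 0]) cube([5050, 165, 2280]);
translate([450, 322, 0]) cube([165, 3430, 2280]);
translate([5335, 322, 0]) cube([165, 3430, 2280]);


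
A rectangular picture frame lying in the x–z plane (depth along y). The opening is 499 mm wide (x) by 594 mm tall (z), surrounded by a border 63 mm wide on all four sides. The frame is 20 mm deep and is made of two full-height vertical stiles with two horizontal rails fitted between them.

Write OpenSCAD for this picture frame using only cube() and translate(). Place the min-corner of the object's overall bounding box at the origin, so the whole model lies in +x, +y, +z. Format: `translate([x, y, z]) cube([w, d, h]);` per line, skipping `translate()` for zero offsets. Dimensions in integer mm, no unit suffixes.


cube([63, 20, 720]);
translate([562, 0, 0]) cube([63, 20, 720]);
translate([63, 0, 0]) cube([499, 20, 63]);
translate([63, 0, 657]) cube([499, 20, 63]);


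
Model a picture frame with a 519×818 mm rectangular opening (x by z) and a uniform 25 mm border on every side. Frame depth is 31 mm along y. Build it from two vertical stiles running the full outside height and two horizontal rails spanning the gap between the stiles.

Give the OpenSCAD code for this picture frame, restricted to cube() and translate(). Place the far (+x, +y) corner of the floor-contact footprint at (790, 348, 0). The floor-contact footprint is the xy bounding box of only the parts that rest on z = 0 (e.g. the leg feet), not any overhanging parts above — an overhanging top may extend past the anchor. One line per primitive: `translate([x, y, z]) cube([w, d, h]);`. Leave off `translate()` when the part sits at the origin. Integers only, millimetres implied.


translate([221, 317, 0]) cube([25, 31, 868]);
translate([765, 317, 0]) cube([25, 31, 868]);
translate([246, 317, 0]) cube([519, 31, 25]);
translate([246, 317, 843]) cube([519, 31, 25]);


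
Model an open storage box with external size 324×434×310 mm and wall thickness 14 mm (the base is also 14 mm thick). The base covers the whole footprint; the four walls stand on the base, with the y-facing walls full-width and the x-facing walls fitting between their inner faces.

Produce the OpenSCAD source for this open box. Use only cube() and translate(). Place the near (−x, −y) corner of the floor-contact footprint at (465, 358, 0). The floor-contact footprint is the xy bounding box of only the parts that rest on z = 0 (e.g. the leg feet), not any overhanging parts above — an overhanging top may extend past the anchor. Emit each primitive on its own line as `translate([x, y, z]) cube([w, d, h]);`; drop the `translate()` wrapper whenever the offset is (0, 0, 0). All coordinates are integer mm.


translate([465, 358, 0]) cube([324, 434, 14]);
translate([465, 358, 14]) cube([324, 14, 296]);
translate([465, 778, 14]) cube([324, 14, 296]);
translate([465, 372, 14]) cube([14, 406, 296]);
translate([775, 372, 14]) cube([14, 406, 296]);


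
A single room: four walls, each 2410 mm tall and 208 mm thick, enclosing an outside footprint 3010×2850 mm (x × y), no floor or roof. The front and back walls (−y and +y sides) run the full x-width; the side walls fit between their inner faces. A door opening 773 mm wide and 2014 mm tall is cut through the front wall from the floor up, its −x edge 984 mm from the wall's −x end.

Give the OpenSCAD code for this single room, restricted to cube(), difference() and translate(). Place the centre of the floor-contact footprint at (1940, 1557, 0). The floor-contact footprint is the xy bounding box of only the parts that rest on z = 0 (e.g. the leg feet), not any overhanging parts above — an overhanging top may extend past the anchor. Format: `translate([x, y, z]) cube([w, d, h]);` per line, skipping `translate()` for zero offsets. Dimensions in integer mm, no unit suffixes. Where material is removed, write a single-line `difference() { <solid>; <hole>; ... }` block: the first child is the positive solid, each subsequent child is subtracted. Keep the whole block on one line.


difference() { translate([435, 132, 0]) cube([3010, 208, 2410]); translate([1419, 132, 0]) cube([773, 208, 2014]); }
translate([435, 2774, 0]) cube([3010, 208, 2410]);
translate([435, 340, 0]) cube([208, 2434, 2410]);
translate([3237, 340, 0]) cube([208, 2434, 2410]);


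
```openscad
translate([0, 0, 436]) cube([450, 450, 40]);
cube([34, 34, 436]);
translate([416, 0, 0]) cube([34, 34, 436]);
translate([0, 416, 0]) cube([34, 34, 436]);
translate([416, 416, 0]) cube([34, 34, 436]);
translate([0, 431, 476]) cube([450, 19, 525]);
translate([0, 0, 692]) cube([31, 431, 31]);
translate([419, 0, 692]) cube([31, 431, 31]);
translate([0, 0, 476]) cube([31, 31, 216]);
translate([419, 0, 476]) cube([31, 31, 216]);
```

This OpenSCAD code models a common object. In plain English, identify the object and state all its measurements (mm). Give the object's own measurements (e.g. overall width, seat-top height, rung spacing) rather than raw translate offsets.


A chair. The seat is a 450×450×40 mm slab with its top at z = 476 mm, on four 34×34 mm corner legs (flush with the seat edges, standing on z = 0). A flat backrest 19 mm thick, 525 mm tall, spans the full seat width and rises from the seat top along its +y edge, rear face flush with the rear of the seat. Two armrests of 31×31 mm section run along each side from the seat's front edge to the front of the backrest, top faces 247 mm above the seat top and outer faces flush with the seat's x-edges; a 31×31 mm post under the front of each armrest stands on the seat at the front corner.


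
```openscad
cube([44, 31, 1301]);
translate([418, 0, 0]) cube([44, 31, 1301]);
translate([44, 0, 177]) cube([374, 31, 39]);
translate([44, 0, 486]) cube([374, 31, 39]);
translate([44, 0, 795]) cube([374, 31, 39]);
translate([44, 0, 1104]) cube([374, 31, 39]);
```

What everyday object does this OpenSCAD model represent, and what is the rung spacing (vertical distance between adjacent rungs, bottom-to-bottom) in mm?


A ladder. The rung spacing is 309 mm.

Two tall 44×31 posts with 4 short bars between them — a ladder. Adjacent rungs sit at z = 177 and z = 486, so the spacing is 486 − 177 = 309 mm.


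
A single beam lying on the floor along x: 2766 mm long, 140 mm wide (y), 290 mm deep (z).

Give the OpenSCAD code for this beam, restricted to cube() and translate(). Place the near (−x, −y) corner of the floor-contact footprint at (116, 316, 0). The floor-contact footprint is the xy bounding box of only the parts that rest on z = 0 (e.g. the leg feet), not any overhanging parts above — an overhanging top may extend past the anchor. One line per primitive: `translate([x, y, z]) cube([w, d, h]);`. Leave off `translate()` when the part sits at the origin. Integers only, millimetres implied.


translate([116, 316, 0]) cube([2766, 140, 290]);


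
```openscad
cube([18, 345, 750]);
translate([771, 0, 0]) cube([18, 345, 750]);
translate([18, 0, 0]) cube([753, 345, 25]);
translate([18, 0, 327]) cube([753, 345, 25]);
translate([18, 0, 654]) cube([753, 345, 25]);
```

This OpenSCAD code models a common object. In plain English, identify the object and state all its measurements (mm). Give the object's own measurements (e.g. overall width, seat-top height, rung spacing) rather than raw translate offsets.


An open bookshelf. Two side panels, each 18 mm thick, 345 mm deep and 750 mm tall, stand 789 mm apart (outside-to-outside). Between them sit 3 shelves, each 25 mm thick and 345 mm deep, spanning the full gap between the sides. The bottom shelf rests on the floor (its underside at z = 0) and the clear gap between one shelf's top and the next shelf's underside is 302 mm.


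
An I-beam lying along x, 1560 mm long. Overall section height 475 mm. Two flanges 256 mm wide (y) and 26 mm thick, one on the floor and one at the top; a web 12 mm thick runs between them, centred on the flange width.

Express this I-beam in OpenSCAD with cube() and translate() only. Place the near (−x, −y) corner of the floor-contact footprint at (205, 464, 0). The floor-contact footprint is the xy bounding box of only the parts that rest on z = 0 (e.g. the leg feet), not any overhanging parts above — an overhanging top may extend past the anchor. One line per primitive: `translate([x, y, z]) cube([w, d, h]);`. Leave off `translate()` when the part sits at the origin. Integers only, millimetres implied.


translate([205, 464, 0]) cube([1560, 256, 26]);
translate([205, 586, 26]) cube([1560, 12, 423]);
translate([205, 464, 449]) cube([1560, 256, 26]);


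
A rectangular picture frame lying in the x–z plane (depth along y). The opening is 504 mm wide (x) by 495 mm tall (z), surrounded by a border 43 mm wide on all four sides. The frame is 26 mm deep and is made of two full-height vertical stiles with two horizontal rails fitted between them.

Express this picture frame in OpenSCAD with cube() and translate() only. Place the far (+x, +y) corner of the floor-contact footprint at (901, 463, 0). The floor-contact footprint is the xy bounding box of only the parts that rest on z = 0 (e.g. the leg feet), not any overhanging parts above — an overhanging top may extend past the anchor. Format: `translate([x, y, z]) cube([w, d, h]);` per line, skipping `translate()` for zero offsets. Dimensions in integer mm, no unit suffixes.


translate([311, 437, 0]) cube([43, 26, 581]);
translate([858, 437, 0]) cube([43, 26, 581]);
translate([354, 437, 0]) cube([504, 26, 43]);
translate([354, 437, 538]) cube([504, 26, 43]);


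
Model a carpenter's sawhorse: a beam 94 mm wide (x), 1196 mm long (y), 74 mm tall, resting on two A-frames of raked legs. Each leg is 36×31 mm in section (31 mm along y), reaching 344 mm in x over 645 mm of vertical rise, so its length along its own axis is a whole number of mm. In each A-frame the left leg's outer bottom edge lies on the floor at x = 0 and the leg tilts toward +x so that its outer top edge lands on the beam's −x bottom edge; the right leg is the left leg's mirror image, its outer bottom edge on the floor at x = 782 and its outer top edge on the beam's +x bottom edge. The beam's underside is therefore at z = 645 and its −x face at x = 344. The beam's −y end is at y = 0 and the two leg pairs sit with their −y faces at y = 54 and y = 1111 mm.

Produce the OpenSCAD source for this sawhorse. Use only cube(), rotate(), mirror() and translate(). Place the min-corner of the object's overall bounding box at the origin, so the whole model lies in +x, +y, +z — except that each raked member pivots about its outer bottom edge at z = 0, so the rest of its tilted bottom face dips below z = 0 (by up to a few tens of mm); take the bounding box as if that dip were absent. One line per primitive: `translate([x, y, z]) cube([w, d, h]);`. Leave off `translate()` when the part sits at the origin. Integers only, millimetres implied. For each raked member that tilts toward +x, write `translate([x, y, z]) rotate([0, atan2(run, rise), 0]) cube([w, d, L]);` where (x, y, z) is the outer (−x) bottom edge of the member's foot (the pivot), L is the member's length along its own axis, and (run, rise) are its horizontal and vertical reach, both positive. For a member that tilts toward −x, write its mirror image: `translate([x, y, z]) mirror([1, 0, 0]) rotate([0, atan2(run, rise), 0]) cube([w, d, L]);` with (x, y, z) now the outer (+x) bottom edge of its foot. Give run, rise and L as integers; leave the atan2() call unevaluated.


translate([344, 0, 645]) cube([94, 1196, 74]);
translate([0, 54, 0]) rotate([0, atan2(344, 645), 0]) cube([36, 31, 731]);
translate([782, 54, 0]) mirror([1, 0, 0]) rotate([0, atan2(344, 645), 0]) cube([36, 31, 731]);
translate([0, 1111, 0]) rotate([0, atan2(344, 645), 0]) cube([36, 31, 731]);
translate([782, 1111, 0]) mirror([1, 0, 0]) rotate([0, atan2(344, 645), 0]) cube([36, 31, 731]);
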